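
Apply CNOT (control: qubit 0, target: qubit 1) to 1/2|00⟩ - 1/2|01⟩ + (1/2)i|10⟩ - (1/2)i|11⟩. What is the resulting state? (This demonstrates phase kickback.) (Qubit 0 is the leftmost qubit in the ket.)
1/2|00⟩ - 1/2|01⟩ - (1/2)i|10⟩ + (1/2)i|11⟩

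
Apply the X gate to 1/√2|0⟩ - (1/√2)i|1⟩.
-(1/√2)i|0⟩ + 1/√2|1⟩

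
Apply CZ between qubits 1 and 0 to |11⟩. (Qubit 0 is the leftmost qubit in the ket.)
-|11⟩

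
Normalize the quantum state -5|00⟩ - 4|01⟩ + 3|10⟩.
-1/√2|00⟩ - 0.5657|01⟩ + 0.4243|10⟩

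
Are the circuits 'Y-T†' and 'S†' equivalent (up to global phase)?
No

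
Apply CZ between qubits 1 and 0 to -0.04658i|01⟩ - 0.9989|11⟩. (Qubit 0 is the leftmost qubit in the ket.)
-0.04658i|01⟩ + 0.9989|11⟩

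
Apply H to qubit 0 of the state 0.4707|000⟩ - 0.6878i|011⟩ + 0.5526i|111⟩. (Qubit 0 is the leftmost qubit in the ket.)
0.3328|000⟩ - 0.0956i|011⟩ + 0.3328|100⟩ - 0.8771i|111⟩

H on qubit 0 mixes each pair of kets that differ only in qubit 0: amplitudes (a, b) of (|…0…⟩, |…1…⟩) become ((a + b)/√2, (a − b)/√2). Kets absent from the input have amplitude 0.
(|000⟩, |100⟩): (a, b) = (0.4707, 0) → (0.3328, 0.3328)
(|011⟩, |111⟩): (a, b) = (-0.6878i, 0.5526i) → (-0.0956i, -0.8771i)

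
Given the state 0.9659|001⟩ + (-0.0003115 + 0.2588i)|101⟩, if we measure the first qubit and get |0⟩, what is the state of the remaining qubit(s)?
|01⟩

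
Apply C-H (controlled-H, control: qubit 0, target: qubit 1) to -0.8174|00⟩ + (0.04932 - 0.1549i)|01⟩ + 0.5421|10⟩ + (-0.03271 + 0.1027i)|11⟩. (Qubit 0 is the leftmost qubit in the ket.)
-0.8174|00⟩ + (0.04932 - 0.1549i)|01⟩ + (0.3602 + 0.07262i)|10⟩ + (0.4065 - 0.07262i)|11⟩

C-H leaves the control-|0⟩ kets |00⟩, |01⟩ unchanged and applies H to qubit 1 on the control-|1⟩ pair (|10⟩, |11⟩).
H = [[1/√2, 1/√2], [1/√2, -1/√2]].
With a = amp(|10⟩) = 0.5421 and b = amp(|11⟩) = (-0.03271 + 0.1027i):
new amp(|10⟩) = (1/√2)·a + (1/√2)·b = (0.3602 + 0.07262i)
new amp(|11⟩) = (1/√2)·a + (-1/√2)·b = (0.4065 - 0.07262i)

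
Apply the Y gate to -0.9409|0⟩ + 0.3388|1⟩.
-0.3388i|0⟩ - 0.9409i|1⟩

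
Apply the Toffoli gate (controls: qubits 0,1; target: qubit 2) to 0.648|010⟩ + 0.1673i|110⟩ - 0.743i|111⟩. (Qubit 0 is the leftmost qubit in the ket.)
0.648|010⟩ - 0.743i|110⟩ + 0.1673i|111⟩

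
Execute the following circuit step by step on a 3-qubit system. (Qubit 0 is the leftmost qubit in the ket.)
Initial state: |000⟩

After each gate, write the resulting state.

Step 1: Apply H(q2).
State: 1/√2|000⟩ + 1/√2|001⟩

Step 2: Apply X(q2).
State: 1/√2|000⟩ + 1/√2|001⟩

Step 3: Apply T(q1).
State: 1/√2|000⟩ + 1/√2|001⟩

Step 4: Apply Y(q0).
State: (1/√2)i|100⟩ + (1/√2)i|101⟩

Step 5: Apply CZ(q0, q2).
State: (1/√2)i|100⟩ - (1/√2)i|101⟩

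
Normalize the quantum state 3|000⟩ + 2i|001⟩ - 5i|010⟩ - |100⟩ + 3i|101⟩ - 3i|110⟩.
0.3974|000⟩ + 0.2649i|001⟩ - 0.6623i|010⟩ - 0.1325|100⟩ + 0.3974i|101⟩ - 0.3974i|110⟩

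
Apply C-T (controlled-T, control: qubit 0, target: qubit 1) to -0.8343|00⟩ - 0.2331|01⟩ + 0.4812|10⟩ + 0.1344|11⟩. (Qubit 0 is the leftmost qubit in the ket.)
-0.8343|00⟩ - 0.2331|01⟩ + 0.4812|10⟩ + (0.09504 + 0.09504i)|11⟩

C-T leaves the control-|0⟩ kets |00⟩, |01⟩ unchanged and applies T to qubit 1 on the control-|1⟩ pair (|10⟩, |11⟩).
T = [[1, 0], [0, (1/√2 + (1/√2)i)]].
With a = amp(|10⟩) = 0.4812 and b = amp(|11⟩) = 0.1344:
new amp(|10⟩) = (1)·a = 0.4812
new amp(|11⟩) = (1/√2 + (1/√2)i)·b = (0.09504 + 0.09504i)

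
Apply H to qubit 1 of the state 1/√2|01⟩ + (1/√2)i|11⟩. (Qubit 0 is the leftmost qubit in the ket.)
1/2|00⟩ - 1/2|01⟩ + (1/2)i|10⟩ - (1/2)i|11⟩

H on qubit 1 mixes each pair of kets that differ only in qubit 1: amplitudes (a, b) of (|…0…⟩, |…1…⟩) become ((a + b)/√2, (a − b)/√2). Kets absent from the input have amplitude 0.
(|00⟩, |01⟩): (a, b) = (0, 1/√2) → (1/2, -1/2)
(|10⟩, |11⟩): (a, b) = (0, (1/√2)i) → ((1/2)i, -(1/2)i)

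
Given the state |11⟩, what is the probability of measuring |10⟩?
0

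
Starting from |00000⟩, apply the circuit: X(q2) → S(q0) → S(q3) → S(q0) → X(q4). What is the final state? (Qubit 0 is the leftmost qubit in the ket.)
|00101⟩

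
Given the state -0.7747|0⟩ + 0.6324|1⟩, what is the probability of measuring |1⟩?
0.3999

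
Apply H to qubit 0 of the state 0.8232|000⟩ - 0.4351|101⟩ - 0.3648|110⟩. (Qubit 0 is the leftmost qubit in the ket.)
0.5821|000⟩ - 0.3077|001⟩ - 0.258|010⟩ + 0.5821|100⟩ + 0.3077|101⟩ + 0.258|110⟩

H on qubit 0 mixes each pair of kets that differ only in qubit 0: amplitudes (a, b) of (|…0…⟩, |…1…⟩) become ((a + b)/√2, (a − b)/√2). Kets absent from the input have amplitude 0.
(|000⟩, |100⟩): (a, b) = (0.8232, 0) → (0.5821, 0.5821)
(|001⟩, |101⟩): (a, b) = (0, -0.4351) → (-0.3077, 0.3077)
(|010⟩, |110⟩): (a, b) = (0, -0.3648) → (-0.258, 0.258)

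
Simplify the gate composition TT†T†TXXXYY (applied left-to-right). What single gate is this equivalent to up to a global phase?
X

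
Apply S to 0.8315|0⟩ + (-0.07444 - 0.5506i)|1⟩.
0.8315|0⟩ + (0.5506 - 0.07444i)|1⟩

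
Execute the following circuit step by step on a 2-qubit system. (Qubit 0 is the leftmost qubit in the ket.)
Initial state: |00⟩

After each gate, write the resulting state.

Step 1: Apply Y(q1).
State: i|01⟩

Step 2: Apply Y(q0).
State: -|11⟩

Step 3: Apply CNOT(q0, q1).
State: -|10⟩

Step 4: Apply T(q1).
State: -|10⟩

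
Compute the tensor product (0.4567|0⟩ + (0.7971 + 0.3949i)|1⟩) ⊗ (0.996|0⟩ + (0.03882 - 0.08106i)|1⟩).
0.4549|00⟩ + (0.01773 - 0.03702i)|01⟩ + (0.7939 + 0.3933i)|10⟩ + (0.06295 - 0.04928i)|11⟩

amp(|b₁b₂…⟩) = product of the factor amplitudes for bits b₁, b₂, …; only kets whose every factor amplitude is nonzero survive.
|00⟩: (0.4567)(0.996) = 0.4549
|01⟩: (0.4567)(0.03882 - 0.08106i) = (0.01773 - 0.03702i)
|10⟩: (0.7971 + 0.3949i)(0.996) = (0.7939 + 0.3933i)
|11⟩: (0.7971 + 0.3949i)(0.03882 - 0.08106i) = (0.06295 - 0.04928i)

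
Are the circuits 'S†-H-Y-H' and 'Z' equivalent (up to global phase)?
No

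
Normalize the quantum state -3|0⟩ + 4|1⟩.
-0.6|0⟩ + 0.8|1⟩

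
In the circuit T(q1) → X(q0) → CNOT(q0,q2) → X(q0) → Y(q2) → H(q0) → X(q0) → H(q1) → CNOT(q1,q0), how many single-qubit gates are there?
7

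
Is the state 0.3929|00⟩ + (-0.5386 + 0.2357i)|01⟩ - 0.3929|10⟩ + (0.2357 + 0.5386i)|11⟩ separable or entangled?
Entangled

Writing the state as a|00⟩ + b|01⟩ + c|10⟩ + d|11⟩, it is a product state iff ad − bc = 0.
Here (a, b, c, d) = (0.3929, (-0.5386 + 0.2357i), -0.3929, (0.2357 + 0.5386i)): ad − bc = (0.3929)(0.2357 + 0.5386i) − (-0.5386 + 0.2357i)(-0.3929) = (-0.119 + 0.3042i) ≠ 0, so the state is entangled.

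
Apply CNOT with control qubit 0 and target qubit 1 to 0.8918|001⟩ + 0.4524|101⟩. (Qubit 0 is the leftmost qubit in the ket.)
0.8918|001⟩ + 0.4524|111⟩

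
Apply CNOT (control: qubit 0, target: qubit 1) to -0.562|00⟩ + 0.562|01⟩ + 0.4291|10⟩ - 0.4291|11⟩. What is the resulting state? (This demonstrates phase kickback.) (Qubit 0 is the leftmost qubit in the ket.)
-0.562|00⟩ + 0.562|01⟩ - 0.4291|10⟩ + 0.4291|11⟩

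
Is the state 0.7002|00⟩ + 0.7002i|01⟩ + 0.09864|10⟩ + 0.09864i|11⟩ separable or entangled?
Separable

Writing the state as a|00⟩ + b|01⟩ + c|10⟩ + d|11⟩, it is a product state iff ad − bc = 0.
Here (a, b, c, d) = (0.7002, 0.7002i, 0.09864, 0.09864i): ad − bc = (0.7002)(0.09864i) − (0.7002i)(0.09864) = 0, so the state is separable.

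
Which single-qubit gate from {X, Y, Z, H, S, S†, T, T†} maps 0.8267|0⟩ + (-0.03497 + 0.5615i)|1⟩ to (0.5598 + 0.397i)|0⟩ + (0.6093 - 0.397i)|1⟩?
H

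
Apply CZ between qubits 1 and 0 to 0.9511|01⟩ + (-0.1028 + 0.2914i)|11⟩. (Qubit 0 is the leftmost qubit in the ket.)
0.9511|01⟩ + (0.1028 - 0.2914i)|11⟩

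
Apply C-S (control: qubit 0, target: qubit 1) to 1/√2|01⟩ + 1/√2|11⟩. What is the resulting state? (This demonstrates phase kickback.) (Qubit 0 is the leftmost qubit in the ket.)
1/√2|01⟩ + (1/√2)i|11⟩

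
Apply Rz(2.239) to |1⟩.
(0.4361 + 0.8999i)|1⟩

Rz(2.239) = [[e^(−iθ/2), 0], [0, e^(iθ/2)]] with e^(±iθ/2) = cos(θ/2) ± i·sin(θ/2); θ = 2.239, cos(θ/2) ≈ 0.436132, sin(θ/2) ≈ 0.899882.
With a = amp(|0⟩) = 0 and b = amp(|1⟩) = 1:
new amp(|0⟩) = (0.436132 - 0.899882i)·a = 0
new amp(|1⟩) = (0.436132 + 0.899882i)·b = (0.4361 + 0.8999i)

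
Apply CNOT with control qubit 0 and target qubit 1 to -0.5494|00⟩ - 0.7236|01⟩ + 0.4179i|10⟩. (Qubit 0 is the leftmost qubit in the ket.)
-0.5494|00⟩ - 0.7236|01⟩ + 0.4179i|11⟩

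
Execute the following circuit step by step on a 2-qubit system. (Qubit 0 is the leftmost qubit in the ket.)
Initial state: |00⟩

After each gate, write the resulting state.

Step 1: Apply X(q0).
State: |10⟩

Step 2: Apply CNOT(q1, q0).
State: |10⟩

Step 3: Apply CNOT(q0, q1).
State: |11⟩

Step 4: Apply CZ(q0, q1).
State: -|11⟩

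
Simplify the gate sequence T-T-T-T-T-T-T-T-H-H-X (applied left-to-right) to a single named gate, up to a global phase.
X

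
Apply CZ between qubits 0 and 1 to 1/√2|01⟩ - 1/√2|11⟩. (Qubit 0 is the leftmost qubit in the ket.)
1/√2|01⟩ + 1/√2|11⟩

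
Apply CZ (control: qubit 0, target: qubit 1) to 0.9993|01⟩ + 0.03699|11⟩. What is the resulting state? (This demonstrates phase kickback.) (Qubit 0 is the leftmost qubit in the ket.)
0.9993|01⟩ - 0.03699|11⟩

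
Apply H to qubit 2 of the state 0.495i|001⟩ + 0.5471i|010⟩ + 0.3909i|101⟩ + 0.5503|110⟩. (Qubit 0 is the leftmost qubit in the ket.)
0.35i|000⟩ - 0.35i|001⟩ + 0.3869i|010⟩ + 0.3869i|011⟩ + 0.2764i|100⟩ - 0.2764i|101⟩ + 0.3891|110⟩ + 0.3891|111⟩

H on qubit 2 mixes each pair of kets that differ only in qubit 2: amplitudes (a, b) of (|…0…⟩, |…1…⟩) become ((a + b)/√2, (a − b)/√2). Kets absent from the input have amplitude 0.
(|000⟩, |001⟩): (a, b) = (0, 0.495i) → (0.35i, -0.35i)
(|010⟩, |011⟩): (a, b) = (0.5471i, 0) → (0.3869i, 0.3869i)
(|100⟩, |101⟩): (a, b) = (0, 0.3909i) → (0.2764i, -0.2764i)
(|110⟩, |111⟩): (a, b) = (0.5503, 0) → (0.3891, 0.3891)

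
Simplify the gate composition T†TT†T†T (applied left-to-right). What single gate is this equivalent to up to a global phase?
T†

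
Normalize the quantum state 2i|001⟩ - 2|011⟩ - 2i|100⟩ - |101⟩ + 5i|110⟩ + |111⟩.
0.3203i|001⟩ - 0.3203|011⟩ - 0.3203i|100⟩ - 0.1601|101⟩ + 0.8006i|110⟩ + 0.1601|111⟩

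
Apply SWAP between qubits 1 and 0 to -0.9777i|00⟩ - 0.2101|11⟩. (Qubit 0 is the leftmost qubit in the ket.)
-0.9777i|00⟩ - 0.2101|11⟩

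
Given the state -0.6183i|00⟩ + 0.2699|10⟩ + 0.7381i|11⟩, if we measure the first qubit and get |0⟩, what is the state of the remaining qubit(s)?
-i|0⟩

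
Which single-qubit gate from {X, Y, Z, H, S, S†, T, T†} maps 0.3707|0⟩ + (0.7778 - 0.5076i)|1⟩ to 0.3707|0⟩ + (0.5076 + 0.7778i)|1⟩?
S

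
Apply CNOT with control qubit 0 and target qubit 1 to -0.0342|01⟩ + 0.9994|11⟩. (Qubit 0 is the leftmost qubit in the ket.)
-0.0342|01⟩ + 0.9994|10⟩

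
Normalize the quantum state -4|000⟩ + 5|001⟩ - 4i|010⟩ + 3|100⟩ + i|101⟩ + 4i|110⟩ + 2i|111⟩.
-0.4288|000⟩ + 0.5361|001⟩ - 0.4288i|010⟩ + 0.3216|100⟩ + 0.1072i|101⟩ + 0.4288i|110⟩ + 0.2144i|111⟩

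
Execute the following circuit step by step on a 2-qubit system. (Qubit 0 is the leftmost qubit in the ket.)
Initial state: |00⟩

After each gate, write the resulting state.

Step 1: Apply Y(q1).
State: i|01⟩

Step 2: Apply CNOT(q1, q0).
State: i|11⟩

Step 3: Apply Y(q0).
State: |01⟩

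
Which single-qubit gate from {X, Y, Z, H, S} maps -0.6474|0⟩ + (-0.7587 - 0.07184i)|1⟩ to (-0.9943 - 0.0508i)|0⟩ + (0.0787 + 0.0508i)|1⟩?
H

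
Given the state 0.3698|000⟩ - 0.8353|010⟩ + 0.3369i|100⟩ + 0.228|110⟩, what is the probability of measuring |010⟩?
0.6977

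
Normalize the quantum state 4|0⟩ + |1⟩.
0.9701|0⟩ + 0.2425|1⟩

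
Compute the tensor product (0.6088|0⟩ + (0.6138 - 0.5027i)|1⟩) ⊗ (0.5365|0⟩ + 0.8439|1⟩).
0.3266|00⟩ + 0.5138|01⟩ + (0.3293 - 0.2697i)|10⟩ + (0.518 - 0.4242i)|11⟩

amp(|b₁b₂…⟩) = product of the factor amplitudes for bits b₁, b₂, …; only kets whose every factor amplitude is nonzero survive.
|00⟩: (0.6088)(0.5365) = 0.3266
|01⟩: (0.6088)(0.8439) = 0.5138
|10⟩: (0.6138 - 0.5027i)(0.5365) = (0.3293 - 0.2697i)
|11⟩: (0.6138 - 0.5027i)(0.8439) = (0.518 - 0.4242i)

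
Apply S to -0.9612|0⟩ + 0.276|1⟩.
-0.9612|0⟩ + 0.276i|1⟩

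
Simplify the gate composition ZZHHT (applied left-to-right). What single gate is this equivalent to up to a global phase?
T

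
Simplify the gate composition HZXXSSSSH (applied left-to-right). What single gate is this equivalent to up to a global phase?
X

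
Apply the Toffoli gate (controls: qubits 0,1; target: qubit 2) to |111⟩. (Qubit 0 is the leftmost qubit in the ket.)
|110⟩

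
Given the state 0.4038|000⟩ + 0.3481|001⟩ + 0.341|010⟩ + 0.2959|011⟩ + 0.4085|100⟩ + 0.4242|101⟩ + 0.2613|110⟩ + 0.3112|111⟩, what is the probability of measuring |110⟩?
0.06828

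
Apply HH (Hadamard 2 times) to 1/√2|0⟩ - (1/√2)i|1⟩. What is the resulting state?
1/√2|0⟩ - (1/√2)i|1⟩

H² = I, so an even number of Hadamards cancels: H^2 = I and the state is unchanged.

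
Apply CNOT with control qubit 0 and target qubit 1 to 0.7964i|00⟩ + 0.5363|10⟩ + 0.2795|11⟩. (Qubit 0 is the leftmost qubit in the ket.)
0.7964i|00⟩ + 0.2795|10⟩ + 0.5363|11⟩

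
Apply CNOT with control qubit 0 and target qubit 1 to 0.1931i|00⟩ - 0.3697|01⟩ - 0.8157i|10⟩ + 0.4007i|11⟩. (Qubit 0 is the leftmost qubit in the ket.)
0.1931i|00⟩ - 0.3697|01⟩ + 0.4007i|10⟩ - 0.8157i|11⟩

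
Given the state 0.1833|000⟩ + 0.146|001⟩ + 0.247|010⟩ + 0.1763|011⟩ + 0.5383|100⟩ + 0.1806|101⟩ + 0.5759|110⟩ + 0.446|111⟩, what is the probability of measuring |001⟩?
0.02132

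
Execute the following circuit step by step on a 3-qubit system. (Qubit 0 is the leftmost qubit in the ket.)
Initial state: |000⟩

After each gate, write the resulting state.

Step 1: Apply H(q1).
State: 1/√2|000⟩ + 1/√2|010⟩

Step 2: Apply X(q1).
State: 1/√2|000⟩ + 1/√2|010⟩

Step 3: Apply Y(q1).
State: -(1/√2)i|000⟩ + (1/√2)i|010⟩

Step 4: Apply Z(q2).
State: -(1/√2)i|000⟩ + (1/√2)i|010⟩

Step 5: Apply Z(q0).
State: -(1/√2)i|000⟩ + (1/√2)i|010⟩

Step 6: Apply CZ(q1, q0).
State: -(1/√2)i|000⟩ + (1/√2)i|010⟩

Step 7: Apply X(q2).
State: -(1/√2)i|001⟩ + (1/√2)i|011⟩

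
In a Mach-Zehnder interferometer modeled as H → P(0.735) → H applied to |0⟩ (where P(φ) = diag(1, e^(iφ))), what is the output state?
(0.8709 + 0.3353i)|0⟩ + (0.1291 - 0.3353i)|1⟩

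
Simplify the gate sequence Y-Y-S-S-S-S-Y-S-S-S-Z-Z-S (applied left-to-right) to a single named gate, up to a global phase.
Y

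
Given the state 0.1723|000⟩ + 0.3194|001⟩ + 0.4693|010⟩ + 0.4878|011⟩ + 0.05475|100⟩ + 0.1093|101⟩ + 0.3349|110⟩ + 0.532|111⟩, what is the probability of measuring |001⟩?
0.102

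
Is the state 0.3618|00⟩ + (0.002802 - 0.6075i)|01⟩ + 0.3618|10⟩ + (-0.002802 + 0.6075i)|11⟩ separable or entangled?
Entangled

Writing the state as a|00⟩ + b|01⟩ + c|10⟩ + d|11⟩, it is a product state iff ad − bc = 0.
Here (a, b, c, d) = (0.3618, (0.002802 - 0.6075i), 0.3618, (-0.002802 + 0.6075i)): ad − bc = (0.3618)(-0.002802 + 0.6075i) − (0.002802 - 0.6075i)(0.3618) = (-0.002028 + 0.4396i) ≠ 0, so the state is entangled.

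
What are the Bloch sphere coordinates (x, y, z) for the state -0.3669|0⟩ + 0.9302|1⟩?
(-0.6826, 0, -0.7307)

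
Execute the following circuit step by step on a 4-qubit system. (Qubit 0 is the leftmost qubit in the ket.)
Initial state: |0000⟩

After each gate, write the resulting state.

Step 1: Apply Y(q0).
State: i|1000⟩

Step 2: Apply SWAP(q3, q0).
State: i|0001⟩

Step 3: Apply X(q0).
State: i|1001⟩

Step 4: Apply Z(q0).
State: -i|1001⟩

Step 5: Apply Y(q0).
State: -|0001⟩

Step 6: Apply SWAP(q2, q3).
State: -|0010⟩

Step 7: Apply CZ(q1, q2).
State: -|0010⟩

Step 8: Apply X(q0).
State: -|1010⟩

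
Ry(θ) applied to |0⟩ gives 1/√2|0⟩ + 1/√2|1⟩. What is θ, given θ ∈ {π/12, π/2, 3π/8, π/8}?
π/2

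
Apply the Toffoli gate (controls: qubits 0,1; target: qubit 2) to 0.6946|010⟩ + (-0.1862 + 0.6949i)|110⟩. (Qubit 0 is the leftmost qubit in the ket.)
0.6946|010⟩ + (-0.1862 + 0.6949i)|111⟩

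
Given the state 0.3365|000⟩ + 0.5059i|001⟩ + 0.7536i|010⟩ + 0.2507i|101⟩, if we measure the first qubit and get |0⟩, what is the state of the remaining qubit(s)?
0.3476|00⟩ + 0.5226i|01⟩ + 0.7785i|10⟩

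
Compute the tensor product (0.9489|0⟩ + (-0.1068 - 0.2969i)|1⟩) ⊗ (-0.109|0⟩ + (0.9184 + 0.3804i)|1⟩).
-0.1034|00⟩ + (0.8715 + 0.361i)|01⟩ + (0.01164 + 0.03236i)|10⟩ + (0.01486 - 0.3133i)|11⟩

amp(|b₁b₂…⟩) = product of the factor amplitudes for bits b₁, b₂, …; only kets whose every factor amplitude is nonzero survive.
|00⟩: (0.9489)(-0.109) = -0.1034
|01⟩: (0.9489)(0.9184 + 0.3804i) = (0.8715 + 0.361i)
|10⟩: (-0.1068 - 0.2969i)(-0.109) = (0.01164 + 0.03236i)
|11⟩: (-0.1068 - 0.2969i)(0.9184 + 0.3804i) = (0.01486 - 0.3133i)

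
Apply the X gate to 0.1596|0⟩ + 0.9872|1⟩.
0.9872|0⟩ + 0.1596|1⟩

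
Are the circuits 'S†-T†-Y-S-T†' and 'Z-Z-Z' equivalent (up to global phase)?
No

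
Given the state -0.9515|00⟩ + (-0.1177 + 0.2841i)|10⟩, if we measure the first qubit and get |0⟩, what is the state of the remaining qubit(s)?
-|0⟩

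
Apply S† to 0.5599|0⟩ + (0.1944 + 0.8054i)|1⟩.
0.5599|0⟩ + (0.8054 - 0.1944i)|1⟩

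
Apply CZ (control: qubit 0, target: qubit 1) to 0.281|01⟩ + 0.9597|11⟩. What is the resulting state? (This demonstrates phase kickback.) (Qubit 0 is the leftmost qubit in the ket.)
0.281|01⟩ - 0.9597|11⟩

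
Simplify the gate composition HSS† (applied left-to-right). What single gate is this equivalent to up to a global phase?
H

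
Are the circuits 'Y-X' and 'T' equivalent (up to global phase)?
No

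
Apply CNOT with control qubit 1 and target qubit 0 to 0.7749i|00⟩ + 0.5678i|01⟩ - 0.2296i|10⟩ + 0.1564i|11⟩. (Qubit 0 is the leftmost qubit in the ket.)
0.7749i|00⟩ + 0.1564i|01⟩ - 0.2296i|10⟩ + 0.5678i|11⟩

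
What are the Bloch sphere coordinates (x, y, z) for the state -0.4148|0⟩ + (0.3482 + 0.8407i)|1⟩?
(-0.2889, -0.6974, -0.656)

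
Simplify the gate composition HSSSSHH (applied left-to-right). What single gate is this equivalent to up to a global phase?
H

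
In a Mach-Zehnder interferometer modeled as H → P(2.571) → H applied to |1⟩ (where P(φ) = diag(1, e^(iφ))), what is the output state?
(0.9208 - 0.2701i)|0⟩ + (0.07921 + 0.2701i)|1⟩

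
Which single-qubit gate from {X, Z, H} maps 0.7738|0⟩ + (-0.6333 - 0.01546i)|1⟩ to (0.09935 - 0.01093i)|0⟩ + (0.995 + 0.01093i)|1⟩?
H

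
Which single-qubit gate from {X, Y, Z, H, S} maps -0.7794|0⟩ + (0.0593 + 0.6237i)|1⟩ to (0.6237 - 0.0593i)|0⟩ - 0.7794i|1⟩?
Y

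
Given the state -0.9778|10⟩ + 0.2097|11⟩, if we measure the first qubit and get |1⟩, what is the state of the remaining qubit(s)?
-0.9778|0⟩ + 0.2097|1⟩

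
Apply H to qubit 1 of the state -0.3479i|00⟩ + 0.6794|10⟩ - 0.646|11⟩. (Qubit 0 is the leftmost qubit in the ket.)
-0.246i|00⟩ - 0.246i|01⟩ + 0.02362|10⟩ + 0.9372|11⟩

H on qubit 1 mixes each pair of kets that differ only in qubit 1: amplitudes (a, b) of (|…0…⟩, |…1…⟩) become ((a + b)/√2, (a − b)/√2). Kets absent from the input have amplitude 0.
(|00⟩, |01⟩): (a, b) = (-0.3479i, 0) → (-0.246i, -0.246i)
(|10⟩, |11⟩): (a, b) = (0.6794, -0.646) → (0.02362, 0.9372)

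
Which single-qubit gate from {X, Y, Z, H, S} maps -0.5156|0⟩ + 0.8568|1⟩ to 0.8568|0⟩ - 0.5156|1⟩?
X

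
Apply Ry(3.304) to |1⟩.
-0.9967|0⟩ - 0.08111|1⟩

Ry(3.304) = [[cos(θ/2), −sin(θ/2)], [sin(θ/2), cos(θ/2)]]; θ = 3.304, cos(θ/2) ≈ -0.0811145, sin(θ/2) ≈ 0.996705.
With a = amp(|0⟩) = 0 and b = amp(|1⟩) = 1:
new amp(|0⟩) = (-0.0811145)·a + (-0.996705)·b = -0.9967
new amp(|1⟩) = (0.996705)·a + (-0.0811145)·b = -0.08111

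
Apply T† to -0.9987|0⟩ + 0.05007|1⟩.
-0.9987|0⟩ + (0.0354 - 0.0354i)|1⟩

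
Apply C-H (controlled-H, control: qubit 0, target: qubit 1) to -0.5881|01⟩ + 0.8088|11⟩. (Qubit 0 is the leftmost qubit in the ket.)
-0.5881|01⟩ + 0.5719|10⟩ - 0.5719|11⟩

C-H leaves the control-|0⟩ kets |00⟩, |01⟩ unchanged and applies H to qubit 1 on the control-|1⟩ pair (|10⟩, |11⟩).
H = [[1/√2, 1/√2], [1/√2, -1/√2]].
With a = amp(|10⟩) = 0 and b = amp(|11⟩) = 0.8088:
new amp(|10⟩) = (1/√2)·a + (1/√2)·b = 0.5719
new amp(|11⟩) = (1/√2)·a + (-1/√2)·b = -0.5719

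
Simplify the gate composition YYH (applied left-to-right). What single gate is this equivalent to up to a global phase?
H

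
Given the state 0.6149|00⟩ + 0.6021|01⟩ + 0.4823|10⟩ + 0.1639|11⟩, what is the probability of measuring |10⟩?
0.2326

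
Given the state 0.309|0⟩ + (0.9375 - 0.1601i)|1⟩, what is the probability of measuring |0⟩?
0.09548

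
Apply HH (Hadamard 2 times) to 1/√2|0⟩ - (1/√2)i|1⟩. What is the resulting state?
1/√2|0⟩ - (1/√2)i|1⟩

H² = I, so an even number of Hadamards cancels: H^2 = I and the state is unchanged.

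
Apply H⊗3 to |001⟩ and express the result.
1/√8|000⟩ - 1/√8|001⟩ + 1/√8|010⟩ - 1/√8|011⟩ + 1/√8|100⟩ - 1/√8|101⟩ + 1/√8|110⟩ - 1/√8|111⟩

H⊗3 gives amp(|y⟩) = (1/2√2) Σ_x (−1)^(x·y) amp(|x⟩), where x·y is the number of positions in which both x and y have a 1.
|000⟩: (1)/(2√2) = 1/√8
|001⟩: (-1)/(2√2) = -1/√8
|010⟩: (1)/(2√2) = 1/√8
|011⟩: (-1)/(2√2) = -1/√8
|100⟩: (1)/(2√2) = 1/√8
|101⟩: (-1)/(2√2) = -1/√8
|110⟩: (1)/(2√2) = 1/√8
|111⟩: (-1)/(2√2) = -1/√8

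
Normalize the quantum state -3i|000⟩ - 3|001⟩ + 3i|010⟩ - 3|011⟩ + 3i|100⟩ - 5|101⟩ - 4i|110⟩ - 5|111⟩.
-0.2847i|000⟩ - 0.2847|001⟩ + 0.2847i|010⟩ - 0.2847|011⟩ + 0.2847i|100⟩ - 0.4746|101⟩ - 0.3797i|110⟩ - 0.4746|111⟩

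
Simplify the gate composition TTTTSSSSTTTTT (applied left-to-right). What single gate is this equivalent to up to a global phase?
T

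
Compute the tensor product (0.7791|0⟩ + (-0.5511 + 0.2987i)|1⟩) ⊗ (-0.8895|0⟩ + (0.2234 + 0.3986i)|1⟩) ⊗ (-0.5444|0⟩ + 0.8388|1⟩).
0.3773|000⟩ - 0.5813|001⟩ + (-0.09475 - 0.1691i)|010⟩ + (0.146 + 0.2605i)|011⟩ + (-0.2669 + 0.1446i)|100⟩ + (0.4112 - 0.2229i)|101⟩ + (0.1318 + 0.08326i)|110⟩ + (-0.2031 - 0.1283i)|111⟩

amp(|b₁b₂…⟩) = product of the factor amplitudes for bits b₁, b₂, …; only kets whose every factor amplitude is nonzero survive.
|000⟩: (0.7791)(-0.8895)(-0.5444) = 0.3773
|001⟩: (0.7791)(-0.8895)(0.8388) = -0.5813
|010⟩: (0.7791)(0.2234 + 0.3986i)(-0.5444) = (-0.09475 - 0.1691i)
|011⟩: (0.7791)(0.2234 + 0.3986i)(0.8388) = (0.146 + 0.2605i)
|100⟩: (-0.5511 + 0.2987i)(-0.8895)(-0.5444) = (-0.2669 + 0.1446i)
|101⟩: (-0.5511 + 0.2987i)(-0.8895)(0.8388) = (0.4112 - 0.2229i)
|110⟩: (-0.5511 + 0.2987i)(0.2234 + 0.3986i)(-0.5444) = (0.1318 + 0.08326i)
|111⟩: (-0.5511 + 0.2987i)(0.2234 + 0.3986i)(0.8388) = (-0.2031 - 0.1283i)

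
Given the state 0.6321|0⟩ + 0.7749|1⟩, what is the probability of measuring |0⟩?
0.3996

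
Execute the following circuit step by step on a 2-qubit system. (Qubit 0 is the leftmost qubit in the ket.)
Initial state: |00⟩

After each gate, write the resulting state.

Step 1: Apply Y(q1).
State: i|01⟩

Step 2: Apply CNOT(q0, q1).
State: i|01⟩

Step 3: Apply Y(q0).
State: -|11⟩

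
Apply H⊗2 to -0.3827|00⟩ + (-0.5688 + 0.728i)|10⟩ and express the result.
(-0.4758 + 0.364i)|00⟩ + (-0.4758 + 0.364i)|01⟩ + (0.09305 - 0.364i)|10⟩ + (0.09305 - 0.364i)|11⟩

H⊗2 gives amp(|y⟩) = (1/2) Σ_x (−1)^(x·y) amp(|x⟩), where x·y is the number of positions in which both x and y have a 1.
|00⟩: (-0.3827 + (-0.5688 + 0.728i))/2 = (-0.4758 + 0.364i)
|01⟩: (-0.3827 + (-0.5688 + 0.728i))/2 = (-0.4758 + 0.364i)
|10⟩: (-0.3827 - (-0.5688 + 0.728i))/2 = (0.09305 - 0.364i)
|11⟩: (-0.3827 - (-0.5688 + 0.728i))/2 = (0.09305 - 0.364i)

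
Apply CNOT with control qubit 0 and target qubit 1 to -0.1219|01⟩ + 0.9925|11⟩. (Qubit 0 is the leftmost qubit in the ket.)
-0.1219|01⟩ + 0.9925|10⟩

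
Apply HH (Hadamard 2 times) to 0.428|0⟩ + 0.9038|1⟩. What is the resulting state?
0.428|0⟩ + 0.9038|1⟩

H² = I, so an even number of Hadamards cancels: H^2 = I and the state is unchanged.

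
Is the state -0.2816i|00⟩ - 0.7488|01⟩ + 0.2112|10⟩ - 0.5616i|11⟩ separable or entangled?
Separable

Writing the state as a|00⟩ + b|01⟩ + c|10⟩ + d|11⟩, it is a product state iff ad − bc = 0.
Here (a, b, c, d) = (-0.2816i, -0.7488, 0.2112, -0.5616i): ad − bc = (-0.2816i)(-0.5616i) − (-0.7488)(0.2112) = 0, so the state is separable.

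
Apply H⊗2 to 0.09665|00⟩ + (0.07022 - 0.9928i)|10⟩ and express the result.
(0.08344 - 0.4964i)|00⟩ + (0.08344 - 0.4964i)|01⟩ + (0.01322 + 0.4964i)|10⟩ + (0.01322 + 0.4964i)|11⟩

H⊗2 gives amp(|y⟩) = (1/2) Σ_x (−1)^(x·y) amp(|x⟩), where x·y is the number of positions in which both x and y have a 1.
|00⟩: (0.09665 + (0.07022 - 0.9928i))/2 = (0.08344 - 0.4964i)
|01⟩: (0.09665 + (0.07022 - 0.9928i))/2 = (0.08344 - 0.4964i)
|10⟩: (0.09665 - (0.07022 - 0.9928i))/2 = (0.01322 + 0.4964i)
|11⟩: (0.09665 - (0.07022 - 0.9928i))/2 = (0.01322 + 0.4964i)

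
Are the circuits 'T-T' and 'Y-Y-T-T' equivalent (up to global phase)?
Yes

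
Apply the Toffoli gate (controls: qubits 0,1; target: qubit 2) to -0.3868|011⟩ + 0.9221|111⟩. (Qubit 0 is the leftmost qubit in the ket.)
-0.3868|011⟩ + 0.9221|110⟩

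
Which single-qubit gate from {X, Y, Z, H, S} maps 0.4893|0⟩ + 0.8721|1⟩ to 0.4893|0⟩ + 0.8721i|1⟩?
S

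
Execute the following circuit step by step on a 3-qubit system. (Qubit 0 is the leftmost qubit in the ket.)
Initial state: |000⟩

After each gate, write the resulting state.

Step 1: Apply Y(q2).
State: i|001⟩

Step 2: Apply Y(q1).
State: -|011⟩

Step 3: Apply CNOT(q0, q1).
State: -|011⟩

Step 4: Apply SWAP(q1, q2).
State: -|011⟩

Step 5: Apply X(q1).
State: -|001⟩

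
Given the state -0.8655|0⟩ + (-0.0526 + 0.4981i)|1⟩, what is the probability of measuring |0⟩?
0.7491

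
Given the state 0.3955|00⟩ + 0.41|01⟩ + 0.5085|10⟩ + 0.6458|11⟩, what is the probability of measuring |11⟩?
0.4171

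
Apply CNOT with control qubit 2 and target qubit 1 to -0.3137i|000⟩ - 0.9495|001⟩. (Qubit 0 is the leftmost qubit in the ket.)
-0.3137i|000⟩ - 0.9495|011⟩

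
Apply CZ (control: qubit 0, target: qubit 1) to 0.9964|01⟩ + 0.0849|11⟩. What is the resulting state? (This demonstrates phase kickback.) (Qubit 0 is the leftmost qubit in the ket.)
0.9964|01⟩ - 0.0849|11⟩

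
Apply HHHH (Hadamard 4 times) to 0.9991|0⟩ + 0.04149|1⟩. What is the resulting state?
0.9991|0⟩ + 0.04149|1⟩

H² = I, so an even number of Hadamards cancels: H^4 = I and the state is unchanged.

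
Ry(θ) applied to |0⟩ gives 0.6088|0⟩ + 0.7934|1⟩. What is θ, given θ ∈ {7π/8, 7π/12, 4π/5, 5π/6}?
7π/12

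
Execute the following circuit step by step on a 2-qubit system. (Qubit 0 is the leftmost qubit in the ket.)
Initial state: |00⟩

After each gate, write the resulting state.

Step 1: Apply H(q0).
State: 1/√2|00⟩ + 1/√2|10⟩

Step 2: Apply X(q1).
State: 1/√2|01⟩ + 1/√2|11⟩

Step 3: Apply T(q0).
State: 1/√2|01⟩ + (1/2 + (1/2)i)|11⟩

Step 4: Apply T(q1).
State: (1/2 + (1/2)i)|01⟩ + (1/√2)i|11⟩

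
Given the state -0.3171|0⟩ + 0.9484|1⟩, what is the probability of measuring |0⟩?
0.1006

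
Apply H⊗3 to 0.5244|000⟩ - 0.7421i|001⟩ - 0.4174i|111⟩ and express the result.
(0.1854 - 0.4099i)|000⟩ + (0.1854 + 0.4099i)|001⟩ + (0.1854 - 0.1148i)|010⟩ + (0.1854 + 0.1148i)|011⟩ + (0.1854 - 0.1148i)|100⟩ + (0.1854 + 0.1148i)|101⟩ + (0.1854 - 0.4099i)|110⟩ + (0.1854 + 0.4099i)|111⟩

H⊗3 gives amp(|y⟩) = (1/2√2) Σ_x (−1)^(x·y) amp(|x⟩), where x·y is the number of positions in which both x and y have a 1.
|000⟩: (0.5244 - 0.7421i - 0.4174i)/(2√2) = (0.1854 - 0.4099i)
|001⟩: (0.5244 + 0.7421i + 0.4174i)/(2√2) = (0.1854 + 0.4099i)
|010⟩: (0.5244 - 0.7421i + 0.4174i)/(2√2) = (0.1854 - 0.1148i)
|011⟩: (0.5244 + 0.7421i - 0.4174i)/(2√2) = (0.1854 + 0.1148i)
|100⟩: (0.5244 - 0.7421i + 0.4174i)/(2√2) = (0.1854 - 0.1148i)
|101⟩: (0.5244 + 0.7421i - 0.4174i)/(2√2) = (0.1854 + 0.1148i)
|110⟩: (0.5244 - 0.7421i - 0.4174i)/(2√2) = (0.1854 - 0.4099i)
|111⟩: (0.5244 + 0.7421i + 0.4174i)/(2√2) = (0.1854 + 0.4099i)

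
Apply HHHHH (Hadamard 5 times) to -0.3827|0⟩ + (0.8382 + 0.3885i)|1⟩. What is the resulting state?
(0.3221 + 0.2747i)|0⟩ + (-0.8633 - 0.2747i)|1⟩

H² = I, so H^5 = H: a single Hadamard. With (a, b) = (-0.3827, (0.8382 + 0.3885i)), H gives ((a + b)/√2, (a − b)/√2) = ((0.3221 + 0.2747i), (-0.8633 - 0.2747i)).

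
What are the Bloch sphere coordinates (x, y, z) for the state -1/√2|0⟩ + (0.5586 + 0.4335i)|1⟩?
(-0.79, -0.6131, 0.00004379)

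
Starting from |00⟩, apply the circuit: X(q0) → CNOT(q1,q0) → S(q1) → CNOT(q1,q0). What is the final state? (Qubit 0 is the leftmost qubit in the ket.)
|10⟩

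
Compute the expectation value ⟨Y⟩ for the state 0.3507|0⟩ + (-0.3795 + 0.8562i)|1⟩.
0.6005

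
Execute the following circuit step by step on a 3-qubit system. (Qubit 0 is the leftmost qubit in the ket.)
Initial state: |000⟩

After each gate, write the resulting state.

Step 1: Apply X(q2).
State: |001⟩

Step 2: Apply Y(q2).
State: -i|000⟩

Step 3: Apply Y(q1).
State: |010⟩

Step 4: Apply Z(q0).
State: |010⟩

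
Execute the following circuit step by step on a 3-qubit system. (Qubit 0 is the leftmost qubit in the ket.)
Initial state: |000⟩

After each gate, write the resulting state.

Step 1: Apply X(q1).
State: |010⟩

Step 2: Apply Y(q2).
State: i|011⟩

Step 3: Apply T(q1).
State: (-1/√2 + (1/√2)i)|011⟩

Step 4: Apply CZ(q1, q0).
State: (-1/√2 + (1/√2)i)|011⟩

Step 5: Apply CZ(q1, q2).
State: (1/√2 - (1/√2)i)|011⟩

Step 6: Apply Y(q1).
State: (-1/√2 - (1/√2)i)|001⟩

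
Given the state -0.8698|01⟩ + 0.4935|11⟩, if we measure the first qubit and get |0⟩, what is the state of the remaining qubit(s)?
-|1⟩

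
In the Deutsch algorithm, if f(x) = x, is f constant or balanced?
Balanced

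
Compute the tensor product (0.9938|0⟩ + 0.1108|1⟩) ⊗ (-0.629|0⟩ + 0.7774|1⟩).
-0.6251|00⟩ + 0.7726|01⟩ - 0.06969|10⟩ + 0.08614|11⟩

amp(|b₁b₂…⟩) = product of the factor amplitudes for bits b₁, b₂, …; only kets whose every factor amplitude is nonzero survive.
|00⟩: (0.9938)(-0.629) = -0.6251
|01⟩: (0.9938)(0.7774) = 0.7726
|10⟩: (0.1108)(-0.629) = -0.06969
|11⟩: (0.1108)(0.7774) = 0.08614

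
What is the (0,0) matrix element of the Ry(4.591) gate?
-0.6629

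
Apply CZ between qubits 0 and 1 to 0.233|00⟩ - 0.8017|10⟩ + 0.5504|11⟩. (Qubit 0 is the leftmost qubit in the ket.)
0.233|00⟩ - 0.8017|10⟩ - 0.5504|11⟩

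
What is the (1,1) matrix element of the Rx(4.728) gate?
-0.7126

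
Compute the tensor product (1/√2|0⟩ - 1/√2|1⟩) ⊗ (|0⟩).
1/√2|00⟩ - 1/√2|10⟩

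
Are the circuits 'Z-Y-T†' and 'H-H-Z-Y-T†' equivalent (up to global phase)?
Yes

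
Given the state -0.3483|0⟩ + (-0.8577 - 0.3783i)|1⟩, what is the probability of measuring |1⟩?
0.8788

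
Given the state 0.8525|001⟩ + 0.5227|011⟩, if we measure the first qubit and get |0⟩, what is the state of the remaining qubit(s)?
0.8525|01⟩ + 0.5227|11⟩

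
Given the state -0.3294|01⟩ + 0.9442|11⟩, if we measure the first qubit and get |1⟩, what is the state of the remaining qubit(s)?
|1⟩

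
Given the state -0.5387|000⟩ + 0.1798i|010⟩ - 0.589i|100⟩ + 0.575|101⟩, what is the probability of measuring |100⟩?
0.3469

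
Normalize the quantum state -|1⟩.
-|1⟩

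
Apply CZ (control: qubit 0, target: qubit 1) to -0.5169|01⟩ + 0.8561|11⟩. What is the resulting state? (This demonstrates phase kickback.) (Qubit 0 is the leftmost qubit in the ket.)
-0.5169|01⟩ - 0.8561|11⟩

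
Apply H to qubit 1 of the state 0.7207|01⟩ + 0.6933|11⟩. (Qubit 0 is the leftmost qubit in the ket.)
0.5096|00⟩ - 0.5096|01⟩ + 0.4902|10⟩ - 0.4902|11⟩

H on qubit 1 mixes each pair of kets that differ only in qubit 1: amplitudes (a, b) of (|…0…⟩, |…1…⟩) become ((a + b)/√2, (a − b)/√2). Kets absent from the input have amplitude 0.
(|00⟩, |01⟩): (a, b) = (0, 0.7207) → (0.5096, -0.5096)
(|10⟩, |11⟩): (a, b) = (0, 0.6933) → (0.4902, -0.4902)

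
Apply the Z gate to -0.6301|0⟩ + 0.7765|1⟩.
-0.6301|0⟩ - 0.7765|1⟩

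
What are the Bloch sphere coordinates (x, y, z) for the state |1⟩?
(0, 0, -1)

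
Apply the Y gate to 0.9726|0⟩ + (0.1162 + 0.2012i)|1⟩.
(0.2012 - 0.1162i)|0⟩ + 0.9726i|1⟩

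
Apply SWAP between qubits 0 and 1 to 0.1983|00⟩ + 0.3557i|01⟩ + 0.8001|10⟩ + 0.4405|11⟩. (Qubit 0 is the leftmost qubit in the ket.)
0.1983|00⟩ + 0.8001|01⟩ + 0.3557i|10⟩ + 0.4405|11⟩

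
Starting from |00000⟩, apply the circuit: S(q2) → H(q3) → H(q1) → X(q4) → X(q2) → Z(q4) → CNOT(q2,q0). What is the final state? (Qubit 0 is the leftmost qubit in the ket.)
-1/2|10101⟩ - 1/2|10111⟩ - 1/2|11101⟩ - 1/2|11111⟩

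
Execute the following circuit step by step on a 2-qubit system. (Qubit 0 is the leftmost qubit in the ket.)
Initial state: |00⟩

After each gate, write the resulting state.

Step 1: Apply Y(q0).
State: i|10⟩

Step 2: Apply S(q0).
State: -|10⟩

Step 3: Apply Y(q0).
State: i|00⟩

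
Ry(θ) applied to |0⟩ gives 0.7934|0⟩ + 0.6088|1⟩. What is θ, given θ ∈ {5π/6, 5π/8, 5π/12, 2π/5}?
5π/12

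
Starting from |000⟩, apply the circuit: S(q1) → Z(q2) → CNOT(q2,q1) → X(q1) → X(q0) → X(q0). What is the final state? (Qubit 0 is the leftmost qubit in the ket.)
|010⟩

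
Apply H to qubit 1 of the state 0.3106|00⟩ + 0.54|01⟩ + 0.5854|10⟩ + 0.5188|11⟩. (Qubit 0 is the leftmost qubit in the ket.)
0.6015|00⟩ - 0.1622|01⟩ + 0.7808|10⟩ + 0.04709|11⟩

H on qubit 1 mixes each pair of kets that differ only in qubit 1: amplitudes (a, b) of (|…0…⟩, |…1…⟩) become ((a + b)/√2, (a − b)/√2). Kets absent from the input have amplitude 0.
(|00⟩, |01⟩): (a, b) = (0.3106, 0.54) → (0.6015, -0.1622)
(|10⟩, |11⟩): (a, b) = (0.5854, 0.5188) → (0.7808, 0.04709)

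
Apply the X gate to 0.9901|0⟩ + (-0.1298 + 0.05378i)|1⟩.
(-0.1298 + 0.05378i)|0⟩ + 0.9901|1⟩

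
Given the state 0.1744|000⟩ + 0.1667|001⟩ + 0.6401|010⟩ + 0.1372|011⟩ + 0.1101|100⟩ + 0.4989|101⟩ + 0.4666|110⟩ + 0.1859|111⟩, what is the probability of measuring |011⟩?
0.01882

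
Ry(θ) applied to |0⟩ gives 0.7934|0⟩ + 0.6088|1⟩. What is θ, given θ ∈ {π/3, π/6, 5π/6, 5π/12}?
5π/12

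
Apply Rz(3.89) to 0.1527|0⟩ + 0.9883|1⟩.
(-0.05582 - 0.1421i)|0⟩ + (-0.3613 + 0.9199i)|1⟩

Rz(3.89) = [[e^(−iθ/2), 0], [0, e^(iθ/2)]] with e^(±iθ/2) = cos(θ/2) ± i·sin(θ/2); θ = 3.89, cos(θ/2) ≈ -0.365531, sin(θ/2) ≈ 0.930799.
With a = amp(|0⟩) = 0.1527 and b = amp(|1⟩) = 0.9883:
new amp(|0⟩) = (-0.365531 - 0.930799i)·a = (-0.05582 - 0.1421i)
new amp(|1⟩) = (-0.365531 + 0.930799i)·b = (-0.3613 + 0.9199i)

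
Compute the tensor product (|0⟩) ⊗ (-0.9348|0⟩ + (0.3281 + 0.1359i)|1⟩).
-0.9348|00⟩ + (0.3281 + 0.1359i)|01⟩

amp(|b₁b₂…⟩) = product of the factor amplitudes for bits b₁, b₂, …; only kets whose every factor amplitude is nonzero survive.
|00⟩: (1)(-0.9348) = -0.9348
|01⟩: (1)(0.3281 + 0.1359i) = (0.3281 + 0.1359i)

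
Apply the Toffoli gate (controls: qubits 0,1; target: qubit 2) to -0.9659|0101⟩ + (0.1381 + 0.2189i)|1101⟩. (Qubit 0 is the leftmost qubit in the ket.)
-0.9659|0101⟩ + (0.1381 + 0.2189i)|1111⟩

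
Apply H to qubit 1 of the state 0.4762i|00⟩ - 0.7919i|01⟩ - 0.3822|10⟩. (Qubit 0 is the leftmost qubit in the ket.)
-0.2232i|00⟩ + 0.8967i|01⟩ - 0.2703|10⟩ - 0.2703|11⟩

H on qubit 1 mixes each pair of kets that differ only in qubit 1: amplitudes (a, b) of (|…0…⟩, |…1…⟩) become ((a + b)/√2, (a − b)/√2). Kets absent from the input have amplitude 0.
(|00⟩, |01⟩): (a, b) = (0.4762i, -0.7919i) → (-0.2232i, 0.8967i)
(|10⟩, |11⟩): (a, b) = (-0.3822, 0) → (-0.2703, -0.2703)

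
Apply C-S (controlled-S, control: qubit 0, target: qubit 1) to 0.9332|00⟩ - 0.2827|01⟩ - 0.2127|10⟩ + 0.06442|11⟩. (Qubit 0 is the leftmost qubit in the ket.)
0.9332|00⟩ - 0.2827|01⟩ - 0.2127|10⟩ + 0.06442i|11⟩

C-S leaves the control-|0⟩ kets |00⟩, |01⟩ unchanged and applies S to qubit 1 on the control-|1⟩ pair (|10⟩, |11⟩).
S = [[1, 0], [0, i]].
With a = amp(|10⟩) = -0.2127 and b = amp(|11⟩) = 0.06442:
new amp(|10⟩) = (1)·a = -0.2127
new amp(|11⟩) = (i)·b = 0.06442i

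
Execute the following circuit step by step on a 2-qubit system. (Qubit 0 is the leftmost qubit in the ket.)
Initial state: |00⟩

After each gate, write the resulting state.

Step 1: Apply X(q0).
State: |10⟩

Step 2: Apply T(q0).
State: (1/√2 + (1/√2)i)|10⟩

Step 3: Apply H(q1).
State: (1/2 + (1/2)i)|10⟩ + (1/2 + (1/2)i)|11⟩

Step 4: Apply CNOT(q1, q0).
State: (1/2 + (1/2)i)|01⟩ + (1/2 + (1/2)i)|10⟩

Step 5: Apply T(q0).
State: (1/2 + (1/2)i)|01⟩ + (1/√2)i|10⟩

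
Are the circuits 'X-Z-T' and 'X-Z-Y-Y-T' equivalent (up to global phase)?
Yes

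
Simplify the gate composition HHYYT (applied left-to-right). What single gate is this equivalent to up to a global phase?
T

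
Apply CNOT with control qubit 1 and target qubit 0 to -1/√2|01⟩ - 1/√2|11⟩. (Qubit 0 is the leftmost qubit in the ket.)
-1/√2|01⟩ - 1/√2|11⟩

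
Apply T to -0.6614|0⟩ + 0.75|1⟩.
-0.6614|0⟩ + (0.5303 + 0.5303i)|1⟩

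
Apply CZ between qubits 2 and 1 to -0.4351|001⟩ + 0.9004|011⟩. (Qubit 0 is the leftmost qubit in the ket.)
-0.4351|001⟩ - 0.9004|011⟩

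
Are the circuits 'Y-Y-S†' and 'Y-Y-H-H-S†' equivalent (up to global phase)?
Yes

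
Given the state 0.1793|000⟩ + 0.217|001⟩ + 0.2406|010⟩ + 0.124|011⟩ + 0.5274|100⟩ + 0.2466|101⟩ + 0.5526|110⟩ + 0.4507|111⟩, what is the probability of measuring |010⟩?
0.05789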